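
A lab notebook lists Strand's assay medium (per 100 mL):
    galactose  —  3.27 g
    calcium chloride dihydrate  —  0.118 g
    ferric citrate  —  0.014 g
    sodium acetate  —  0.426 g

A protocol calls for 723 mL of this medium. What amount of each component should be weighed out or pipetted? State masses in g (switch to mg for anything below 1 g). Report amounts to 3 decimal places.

Ratio of target to recipe volume: 723 / 100 = 7.23.
galactose: 3.27 g × (723 mL / 100 mL) = 23.642 g
calcium chloride dihydrate: 0.118 g × (723 mL / 100 mL) = 0.85314 g = 853.140 mg
ferric citrate: 0.014 g × (723 mL / 100 mL) = 0.10122 g = 101.220 mg
sodium acetate: 0.426 g × (723 mL / 100 mL) = 3.080 g

galactose 23.642 g; calcium chloride dihydrate 853.140 mg; ferric citrate 101.220 mg; sodium acetate 3.080 g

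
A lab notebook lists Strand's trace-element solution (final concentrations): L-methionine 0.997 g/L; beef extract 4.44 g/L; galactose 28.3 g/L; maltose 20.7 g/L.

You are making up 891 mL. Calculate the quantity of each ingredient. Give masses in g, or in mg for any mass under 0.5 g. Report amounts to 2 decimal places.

Target volume = 891 mL = 0.891 L.
L-methionine: 0.997 g/L × 0.891 L = 0.89 g
beef extract: 4.44 g/L × 0.891 L = 3.96 g
galactose: 28.3 g/L × 0.891 L = 25.22 g
maltose: 20.7 g/L × 0.891 L = 18.44 g

L-methionine 0.89 g; beef extract 3.96 g; galactose 25.22 g; maltose 18.44 g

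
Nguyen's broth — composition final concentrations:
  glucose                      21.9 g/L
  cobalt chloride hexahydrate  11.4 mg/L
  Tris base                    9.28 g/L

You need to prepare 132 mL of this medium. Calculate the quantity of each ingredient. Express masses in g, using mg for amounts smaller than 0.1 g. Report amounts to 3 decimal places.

glucose 2.891 g; cobalt chloride hexahydrate 1.505 mg; Tris base 1.225 g

Working volume: 132 mL = 0.132 L.
glucose: 21.9 g/L × 0.132 L = 2.891 g
cobalt chloride hexahydrate: 11.4 mg/L × 0.132 L = 1.505 mg
Tris base: 9.28 g/L × 0.132 L = 1.225 g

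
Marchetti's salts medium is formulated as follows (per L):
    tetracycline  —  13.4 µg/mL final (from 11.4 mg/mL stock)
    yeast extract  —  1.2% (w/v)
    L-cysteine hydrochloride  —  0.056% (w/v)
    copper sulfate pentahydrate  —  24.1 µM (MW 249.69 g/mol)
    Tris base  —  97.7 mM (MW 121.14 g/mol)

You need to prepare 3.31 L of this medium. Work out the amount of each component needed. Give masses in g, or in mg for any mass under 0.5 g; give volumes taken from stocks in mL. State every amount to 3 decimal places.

Scale factor relative to 1 L: 3.31.
tetracycline: dilute stock: 13.4 µg/mL × 3310 mL ÷ 11400 µg/mL = 3.891 mL
yeast extract: 1.2 g per 100 mL × 3310 mL ÷ 100 = 39.720 g
L-cysteine hydrochloride: 0.056% w/v = 0.56 g/L → 0.56 × 3.31 L = 1.854 g
copper sulfate pentahydrate: 24.1 µmol/L × 249.69 g/mol × 3.31 L ÷ 1000 = 19.918 mg
Tris base: 97.7 mmol/L × 121.14 g/mol × 3.31 L ÷ 1000 = 39.175 g

tetracycline 3.891 mL; yeast extract 39.720 g; L-cysteine hydrochloride 1.854 g; copper sulfate pentahydrate 19.918 mg; Tris base 39.175 g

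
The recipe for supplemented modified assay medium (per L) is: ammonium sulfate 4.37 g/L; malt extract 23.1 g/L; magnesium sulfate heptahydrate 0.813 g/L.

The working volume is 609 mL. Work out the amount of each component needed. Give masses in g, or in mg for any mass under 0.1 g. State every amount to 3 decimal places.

ammonium sulfate 2.661 g; malt extract 14.068 g; magnesium sulfate heptahydrate 0.495 g

Working volume: 609 mL = 0.609 L.
ammonium sulfate: 4.37 g/L × 0.609 L = 2.661 g
malt extract: 23.1 g/L × 0.609 L = 14.068 g
magnesium sulfate heptahydrate: 0.813 g/L × 0.609 L = 0.495 g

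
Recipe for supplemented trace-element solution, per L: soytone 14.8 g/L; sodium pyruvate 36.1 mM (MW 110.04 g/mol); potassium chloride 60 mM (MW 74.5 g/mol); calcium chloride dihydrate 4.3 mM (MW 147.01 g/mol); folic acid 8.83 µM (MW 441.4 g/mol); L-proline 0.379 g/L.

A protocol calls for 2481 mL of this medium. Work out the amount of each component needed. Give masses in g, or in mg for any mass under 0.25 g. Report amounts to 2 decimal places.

soytone 36.72 g; sodium pyruvate 9.86 g; potassium chloride 11.09 g; calcium chloride dihydrate 1.57 g; folic acid 9.67 mg; L-proline 0.94 g

Target volume = 2481 mL = 2.481 L.
soytone: 14.8 g/L × 2.481 L = 36.72 g
sodium pyruvate: 36.1 mmol/L × 110.04 g/mol × 2.481 L ÷ 1000 = 9.86 g
potassium chloride: 60 mmol/L × 74.5 g/mol × 2.481 L ÷ 1000 = 11.09 g
calcium chloride dihydrate: 4.3 mmol/L × 147.01 g/mol × 2.481 L ÷ 1000 = 1.57 g
folic acid: 8.83 µmol/L × 441.4 g/mol × 2.481 L ÷ 1000 = 9.67 mg
L-proline: 0.379 g/L × 2.481 L = 0.94 g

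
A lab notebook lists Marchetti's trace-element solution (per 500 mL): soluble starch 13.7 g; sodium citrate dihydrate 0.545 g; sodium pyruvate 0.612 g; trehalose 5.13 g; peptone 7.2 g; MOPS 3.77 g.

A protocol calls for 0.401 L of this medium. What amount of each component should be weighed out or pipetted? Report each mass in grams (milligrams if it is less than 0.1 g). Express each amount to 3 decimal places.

Ratio of target to recipe volume: 401 / 500 = 0.802.
soluble starch: 13.7 g × (401 mL / 500 mL) = 10.987 g
sodium citrate dihydrate: 0.545 g × (401 mL / 500 mL) = 0.437 g
sodium pyruvate: 0.612 g × (401 mL / 500 mL) = 0.491 g
trehalose: 5.13 g × (401 mL / 500 mL) = 4.114 g
peptone: 7.2 g × (401 mL / 500 mL) = 5.774 g
MOPS: 3.77 g × (401 mL / 500 mL) = 3.024 g

soluble starch 10.987 g; sodium citrate dihydrate 0.437 g; sodium pyruvate 0.491 g; trehalose 4.114 g; peptone 5.774 g; MOPS 3.024 g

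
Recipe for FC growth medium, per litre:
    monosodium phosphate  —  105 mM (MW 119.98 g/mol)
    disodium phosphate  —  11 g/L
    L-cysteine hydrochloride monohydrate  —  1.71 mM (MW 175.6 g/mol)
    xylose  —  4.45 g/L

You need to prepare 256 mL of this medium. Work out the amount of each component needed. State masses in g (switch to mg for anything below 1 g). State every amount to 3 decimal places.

monosodium phosphate 3.225 g; disodium phosphate 2.816 g; L-cysteine hydrochloride monohydrate 76.871 mg; xylose 1.139 g

Working volume: 256 mL = 0.256 L.
monosodium phosphate: 105 mmol/L × 119.98 g/mol × 0.256 L ÷ 1000 = 3.225 g
disodium phosphate: 11 g/L × 0.256 L = 2.816 g
L-cysteine hydrochloride monohydrate: 1.71 mmol/L × 175.6 mg/mmol × 0.256 L = 76.871 mg
xylose: 4.45 g/L × 0.256 L = 1.139 g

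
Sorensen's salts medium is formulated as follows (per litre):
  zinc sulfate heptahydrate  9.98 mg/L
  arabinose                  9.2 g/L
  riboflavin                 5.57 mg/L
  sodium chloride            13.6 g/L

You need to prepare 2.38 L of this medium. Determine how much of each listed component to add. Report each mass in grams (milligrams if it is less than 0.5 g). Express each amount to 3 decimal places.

zinc sulfate heptahydrate 23.752 mg; arabinose 21.896 g; riboflavin 13.257 mg; sodium chloride 32.368 g

Working volume: 2.38 L.
zinc sulfate heptahydrate: 9.98 mg/L × 2.38 L = 23.752 mg
arabinose: 9.2 g/L × 2.38 L = 21.896 g
riboflavin: 5.57 mg/L × 2.38 L = 13.257 mg
sodium chloride: 13.6 g/L × 2.38 L = 32.368 g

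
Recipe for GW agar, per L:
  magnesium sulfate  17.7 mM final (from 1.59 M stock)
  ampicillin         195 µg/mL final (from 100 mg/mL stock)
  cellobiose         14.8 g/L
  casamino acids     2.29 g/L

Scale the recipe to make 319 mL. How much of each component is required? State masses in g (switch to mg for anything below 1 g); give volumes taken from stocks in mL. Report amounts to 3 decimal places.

magnesium sulfate 3.551 mL; ampicillin 0.622 mL; cellobiose 4.721 g; casamino acids 730.510 mg

Target volume = 319 mL = 0.319 L.
magnesium sulfate: V = C2·V2/C1 = 17.7 mM × 319 mL ÷ 1590 mM = 3.551 mL
ampicillin: V = C2·V2/C1 = 195 µg/mL × 319 mL ÷ 100000 µg/mL = 0.622 mL
cellobiose: 14.8 g/L × 0.319 L = 4.721 g
casamino acids: 2.29 g/L × 0.319 L = 0.73051 g = 730.510 mg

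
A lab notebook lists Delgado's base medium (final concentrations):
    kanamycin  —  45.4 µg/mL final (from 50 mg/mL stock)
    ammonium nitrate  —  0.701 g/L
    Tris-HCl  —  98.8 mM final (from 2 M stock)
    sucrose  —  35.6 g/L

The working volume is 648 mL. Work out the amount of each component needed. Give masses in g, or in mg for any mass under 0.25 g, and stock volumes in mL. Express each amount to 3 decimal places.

kanamycin 0.588 mL; ammonium nitrate 0.454 g; Tris-HCl 32.011 mL; sucrose 23.069 g

Scale factor relative to 1 L: 0.648.
kanamycin: V = C2·V2/C1 = 45.4 µg/mL × 648 mL ÷ 50000 µg/mL = 0.588 mL
ammonium nitrate: 0.701 g/L × 0.648 L = 0.454 g
Tris-HCl: dilute stock: 98.8 mM × 648 mL ÷ 2000 mM = 32.011 mL
sucrose: 35.6 g/L × 0.648 L = 23.069 g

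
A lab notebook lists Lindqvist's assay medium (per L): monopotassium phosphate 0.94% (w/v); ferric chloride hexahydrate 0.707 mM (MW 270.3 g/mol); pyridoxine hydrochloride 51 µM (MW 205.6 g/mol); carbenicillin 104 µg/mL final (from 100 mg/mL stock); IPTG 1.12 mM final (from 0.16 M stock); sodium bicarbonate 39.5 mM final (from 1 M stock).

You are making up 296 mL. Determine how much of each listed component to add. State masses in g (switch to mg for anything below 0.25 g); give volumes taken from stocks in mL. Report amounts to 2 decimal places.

monopotassium phosphate 2.78 g; ferric chloride hexahydrate 56.57 mg; pyridoxine hydrochloride 3.10 mg; carbenicillin 0.31 mL; IPTG 2.07 mL; sodium bicarbonate 11.69 mL

Scale factor relative to 1 L: 0.296.
monopotassium phosphate: 0.94% w/v = 9.4 g/L → 9.4 × 0.296 L = 2.78 g
ferric chloride hexahydrate: 0.707 mmol/L × 270.3 mg/mmol × 0.296 L = 56.57 mg
pyridoxine hydrochloride: 51 µmol/L × 205.6 g/mol × 0.296 L ÷ 1000 = 3.10 mg
carbenicillin: V = C2·V2/C1 = 104 µg/mL × 296 mL ÷ 100000 µg/mL = 0.31 mL
IPTG: V = C2·V2/C1 = 1.12 mM × 296 mL ÷ 160 mM = 2.07 mL
sodium bicarbonate: V = C2·V2/C1 = 39.5 mM × 296 mL ÷ 1000 mM = 11.69 mL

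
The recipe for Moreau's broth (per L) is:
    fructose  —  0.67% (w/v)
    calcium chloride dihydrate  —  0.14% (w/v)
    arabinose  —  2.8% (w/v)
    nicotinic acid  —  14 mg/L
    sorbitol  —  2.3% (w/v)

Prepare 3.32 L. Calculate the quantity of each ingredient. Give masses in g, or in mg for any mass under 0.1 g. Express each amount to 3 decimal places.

Scale factor relative to 1 L: 3.32.
fructose: 0.67 g per 100 mL × 3320 mL ÷ 100 = 22.244 g
calcium chloride dihydrate: 0.14 g per 100 mL × 3320 mL ÷ 100 = 4.648 g
arabinose: 2.8 g per 100 mL × 3320 mL ÷ 100 = 92.960 g
nicotinic acid: 14 mg/L × 3.32 L = 46.480 mg
sorbitol: 2.3% w/v = 23 g/L → 23 × 3.32 L = 76.360 g

fructose 22.244 g; calcium chloride dihydrate 4.648 g; arabinose 92.960 g; nicotinic acid 46.480 mg; sorbitol 76.360 g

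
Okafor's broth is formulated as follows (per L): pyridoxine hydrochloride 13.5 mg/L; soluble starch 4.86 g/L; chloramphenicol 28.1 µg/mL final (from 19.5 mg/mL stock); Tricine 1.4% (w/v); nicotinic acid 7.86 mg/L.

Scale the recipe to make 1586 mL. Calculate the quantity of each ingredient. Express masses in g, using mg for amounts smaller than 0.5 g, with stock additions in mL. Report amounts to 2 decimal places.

pyridoxine hydrochloride 21.41 mg; soluble starch 7.71 g; chloramphenicol 2.29 mL; Tricine 22.20 g; nicotinic acid 12.47 mg

Working volume: 1586 mL = 1.586 L.
pyridoxine hydrochloride: 13.5 mg/L × 1.586 L = 21.41 mg
soluble starch: 4.86 g/L × 1.586 L = 7.71 g
chloramphenicol: V = C2·V2/C1 = 28.1 µg/mL × 1586 mL ÷ 19500 µg/mL = 2.29 mL
Tricine: 1.4 g per 100 mL × 1586 mL ÷ 100 = 22.20 g
nicotinic acid: 7.86 mg/L × 1.586 L = 12.47 mg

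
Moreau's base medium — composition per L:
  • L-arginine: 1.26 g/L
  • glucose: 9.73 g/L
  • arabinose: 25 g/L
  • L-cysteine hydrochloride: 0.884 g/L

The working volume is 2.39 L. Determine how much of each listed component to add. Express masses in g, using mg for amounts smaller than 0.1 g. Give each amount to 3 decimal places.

Scale factor relative to 1 L: 2.39.
L-arginine: 1.26 g/L × 2.39 L = 3.011 g
glucose: 9.73 g/L × 2.39 L = 23.255 g
arabinose: 25 g/L × 2.39 L = 59.750 g
L-cysteine hydrochloride: 0.884 g/L × 2.39 L = 2.113 g

L-arginine 3.011 g; glucose 23.255 g; arabinose 59.750 g; L-cysteine hydrochloride 2.113 g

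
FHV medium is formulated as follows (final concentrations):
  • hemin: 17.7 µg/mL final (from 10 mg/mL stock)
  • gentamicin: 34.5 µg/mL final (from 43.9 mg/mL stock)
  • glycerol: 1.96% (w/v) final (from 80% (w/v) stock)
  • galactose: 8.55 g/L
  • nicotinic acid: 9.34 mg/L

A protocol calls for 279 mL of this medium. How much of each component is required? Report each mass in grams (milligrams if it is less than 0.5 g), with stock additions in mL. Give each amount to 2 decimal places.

hemin 0.49 mL; gentamicin 0.22 mL; glycerol 6.84 mL; galactose 2.39 g; nicotinic acid 2.61 mg

Scale factor relative to 1 L: 0.279.
hemin: V = C2·V2/C1 = 17.7 µg/mL × 279 mL ÷ 10000 µg/mL = 0.49 mL
gentamicin: C1V1 = C2V2 → 34.5 µg/mL × 279 mL ÷ 43900 µg/mL = 0.22 mL
glycerol: dilute stock: 1.96% ÷ 80% × 279 mL = 6.84 mL
galactose: 8.55 g/L × 0.279 L = 2.39 g
nicotinic acid: 9.34 mg/L × 0.279 L = 2.61 mg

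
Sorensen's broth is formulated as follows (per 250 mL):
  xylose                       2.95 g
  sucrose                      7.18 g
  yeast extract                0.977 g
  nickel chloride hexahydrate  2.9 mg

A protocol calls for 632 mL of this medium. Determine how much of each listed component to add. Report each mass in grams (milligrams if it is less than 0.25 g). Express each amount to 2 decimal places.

xylose 7.46 g; sucrose 18.15 g; yeast extract 2.47 g; nickel chloride hexahydrate 7.33 mg

Scale factor = 632 mL / 250 mL = 2.528.
xylose: 2.95 g × (632 mL / 250 mL) = 7.46 g
sucrose: 7.18 g × (632 mL / 250 mL) = 18.15 g
yeast extract: 0.977 g × (632 mL / 250 mL) = 2.47 g
nickel chloride hexahydrate: 2.9 mg × (632 mL / 250 mL) = 7.33 mg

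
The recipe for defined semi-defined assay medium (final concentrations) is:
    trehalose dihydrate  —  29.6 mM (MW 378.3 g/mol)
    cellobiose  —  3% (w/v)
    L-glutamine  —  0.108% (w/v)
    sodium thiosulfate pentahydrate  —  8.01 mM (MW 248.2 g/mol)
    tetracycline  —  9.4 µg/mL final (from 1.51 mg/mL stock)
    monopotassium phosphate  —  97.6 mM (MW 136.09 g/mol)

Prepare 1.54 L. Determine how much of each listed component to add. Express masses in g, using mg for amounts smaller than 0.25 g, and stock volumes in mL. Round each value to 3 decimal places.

Scale factor relative to 1 L: 1.54.
trehalose dihydrate: 29.6 mmol/L × 378.3 g/mol × 1.54 L ÷ 1000 = 17.244 g
cellobiose: 3% w/v = 30 g/L → 30 × 1.54 L = 46.200 g
L-glutamine: 0.108 g per 100 mL × 1540 mL ÷ 100 = 1.663 g
sodium thiosulfate pentahydrate: 8.01 mmol/L × 248.2 g/mol × 1.54 L ÷ 1000 = 3.062 g
tetracycline: C1V1 = C2V2 → 9.4 µg/mL × 1540 mL ÷ 1510 µg/mL = 9.587 mL
monopotassium phosphate: 97.6 mmol/L × 136.09 g/mol × 1.54 L ÷ 1000 = 20.455 g

trehalose dihydrate 17.244 g; cellobiose 46.200 g; L-glutamine 1.663 g; sodium thiosulfate pentahydrate 3.062 g; tetracycline 9.587 mL; monopotassium phosphate 20.455 g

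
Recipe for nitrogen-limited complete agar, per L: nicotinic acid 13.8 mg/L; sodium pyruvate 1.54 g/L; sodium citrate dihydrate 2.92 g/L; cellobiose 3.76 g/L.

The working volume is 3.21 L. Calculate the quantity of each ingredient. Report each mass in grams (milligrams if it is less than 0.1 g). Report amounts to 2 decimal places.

Working volume: 3.21 L.
nicotinic acid: 13.8 mg/L × 3.21 L = 44.30 mg
sodium pyruvate: 1.54 g/L × 3.21 L = 4.94 g
sodium citrate dihydrate: 2.92 g/L × 3.21 L = 9.37 g
cellobiose: 3.76 g/L × 3.21 L = 12.07 g

nicotinic acid 44.30 mg; sodium pyruvate 4.94 g; sodium citrate dihydrate 9.37 g; cellobiose 12.07 g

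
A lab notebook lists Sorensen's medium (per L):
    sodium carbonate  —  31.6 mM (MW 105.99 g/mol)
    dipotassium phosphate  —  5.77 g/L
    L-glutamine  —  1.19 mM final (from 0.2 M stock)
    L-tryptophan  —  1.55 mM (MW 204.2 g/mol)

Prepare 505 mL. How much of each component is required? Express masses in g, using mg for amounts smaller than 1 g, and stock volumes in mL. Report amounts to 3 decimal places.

sodium carbonate 1.691 g; dipotassium phosphate 2.914 g; L-glutamine 3.005 mL; L-tryptophan 159.838 mg

Working volume: 505 mL = 0.505 L.
sodium carbonate: 31.6 mmol/L × 105.99 g/mol × 0.505 L ÷ 1000 = 1.691 g
dipotassium phosphate: 5.77 g/L × 0.505 L = 2.914 g
L-glutamine: V = C2·V2/C1 = 1.19 mM × 505 mL ÷ 200 mM = 3.005 mL
L-tryptophan: 1.55 mmol/L × 204.2 mg/mmol × 0.505 L = 159.838 mg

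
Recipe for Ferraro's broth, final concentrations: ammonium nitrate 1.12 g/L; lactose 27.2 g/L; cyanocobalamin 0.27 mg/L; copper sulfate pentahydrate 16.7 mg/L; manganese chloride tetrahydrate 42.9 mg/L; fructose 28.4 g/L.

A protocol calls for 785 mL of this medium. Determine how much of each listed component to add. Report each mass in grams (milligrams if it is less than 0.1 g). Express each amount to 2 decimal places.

ammonium nitrate 0.88 g; lactose 21.35 g; cyanocobalamin 0.21 mg; copper sulfate pentahydrate 13.11 mg; manganese chloride tetrahydrate 33.68 mg; fructose 22.29 g

Working volume: 785 mL = 0.785 L.
ammonium nitrate: 1.12 g/L × 0.785 L = 0.88 g
lactose: 27.2 g/L × 0.785 L = 21.35 g
cyanocobalamin: 0.27 mg/L × 0.785 L = 0.21 mg
copper sulfate pentahydrate: 16.7 mg/L × 0.785 L = 13.11 mg
manganese chloride tetrahydrate: 42.9 mg/L × 0.785 L = 33.68 mg
fructose: 28.4 g/L × 0.785 L = 22.29 g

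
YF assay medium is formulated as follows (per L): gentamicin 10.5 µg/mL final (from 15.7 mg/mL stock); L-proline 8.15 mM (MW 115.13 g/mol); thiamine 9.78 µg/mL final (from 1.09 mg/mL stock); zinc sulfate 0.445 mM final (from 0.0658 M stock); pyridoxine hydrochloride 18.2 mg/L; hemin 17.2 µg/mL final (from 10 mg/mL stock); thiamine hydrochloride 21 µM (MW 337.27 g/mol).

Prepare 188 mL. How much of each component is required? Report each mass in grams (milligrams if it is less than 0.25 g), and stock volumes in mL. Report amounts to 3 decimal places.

Target volume = 188 mL = 0.188 L.
gentamicin: dilute stock: 10.5 µg/mL × 188 mL ÷ 15700 µg/mL = 0.126 mL
L-proline: 8.15 mmol/L × 115.13 mg/mmol × 0.188 L = 176.402 mg
thiamine: C1V1 = C2V2 → 9.78 µg/mL × 188 mL ÷ 1090 µg/mL = 1.687 mL
zinc sulfate: C1V1 = C2V2 → 0.445 mM × 188 mL ÷ 65.8 mM = 1.271 mL
pyridoxine hydrochloride: 18.2 mg/L × 0.188 L = 3.422 mg
hemin: dilute stock: 17.2 µg/mL × 188 mL ÷ 10000 µg/mL = 0.323 mL
thiamine hydrochloride: 21 µmol/L × 337.27 g/mol × 0.188 L ÷ 1000 = 1.332 mg

gentamicin 0.126 mL; L-proline 176.402 mg; thiamine 1.687 mL; zinc sulfate 1.271 mL; pyridoxine hydrochloride 3.422 mg; hemin 0.323 mL; thiamine hydrochloride 1.332 mg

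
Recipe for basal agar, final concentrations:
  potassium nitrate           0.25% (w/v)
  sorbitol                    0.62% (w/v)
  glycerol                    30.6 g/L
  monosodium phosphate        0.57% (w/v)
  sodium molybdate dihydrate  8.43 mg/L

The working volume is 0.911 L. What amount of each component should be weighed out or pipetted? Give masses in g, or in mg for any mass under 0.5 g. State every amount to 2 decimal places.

potassium nitrate 2.28 g; sorbitol 5.65 g; glycerol 27.88 g; monosodium phosphate 5.19 g; sodium molybdate dihydrate 7.68 mg

Working volume: 0.911 L.
potassium nitrate: 0.25 g per 100 mL × 911 mL ÷ 100 = 2.28 g
sorbitol: 0.62 g per 100 mL × 911 mL ÷ 100 = 5.65 g
glycerol: 30.6 g/L × 0.911 L = 27.88 g
monosodium phosphate: 0.57% w/v = 5.7 g/L → 5.7 × 0.911 L = 5.19 g
sodium molybdate dihydrate: 8.43 mg/L × 0.911 L = 7.68 mg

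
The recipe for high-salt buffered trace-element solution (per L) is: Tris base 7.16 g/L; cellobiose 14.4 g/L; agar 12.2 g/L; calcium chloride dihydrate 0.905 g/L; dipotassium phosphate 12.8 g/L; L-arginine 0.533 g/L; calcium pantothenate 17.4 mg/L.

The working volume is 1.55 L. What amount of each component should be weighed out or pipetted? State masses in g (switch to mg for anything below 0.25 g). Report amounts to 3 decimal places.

Working volume: 1.55 L.
Tris base: 7.16 g/L × 1.55 L = 11.098 g
cellobiose: 14.4 g/L × 1.55 L = 22.320 g
agar: 12.2 g/L × 1.55 L = 18.910 g
calcium chloride dihydrate: 0.905 g/L × 1.55 L = 1.403 g
dipotassium phosphate: 12.8 g/L × 1.55 L = 19.840 g
L-arginine: 0.533 g/L × 1.55 L = 0.826 g
calcium pantothenate: 17.4 mg/L × 1.55 L = 26.970 mg

Tris base 11.098 g; cellobiose 22.320 g; agar 18.910 g; calcium chloride dihydrate 1.403 g; dipotassium phosphate 19.840 g; L-arginine 0.826 g; calcium pantothenate 26.970 mg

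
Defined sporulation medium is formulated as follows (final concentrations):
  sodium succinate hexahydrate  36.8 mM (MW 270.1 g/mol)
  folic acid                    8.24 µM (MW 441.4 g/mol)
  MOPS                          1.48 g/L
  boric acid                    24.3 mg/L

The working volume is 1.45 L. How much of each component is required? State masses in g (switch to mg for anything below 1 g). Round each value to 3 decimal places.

sodium succinate hexahydrate 14.413 g; folic acid 5.274 mg; MOPS 2.146 g; boric acid 35.235 mg

Scale factor relative to 1 L: 1.45.
sodium succinate hexahydrate: 36.8 mmol/L × 270.1 g/mol × 1.45 L ÷ 1000 = 14.413 g
folic acid: 8.24 µmol/L × 441.4 g/mol × 1.45 L ÷ 1000 = 5.274 mg
MOPS: 1.48 g/L × 1.45 L = 2.146 g
boric acid: 24.3 mg/L × 1.45 L = 35.235 mg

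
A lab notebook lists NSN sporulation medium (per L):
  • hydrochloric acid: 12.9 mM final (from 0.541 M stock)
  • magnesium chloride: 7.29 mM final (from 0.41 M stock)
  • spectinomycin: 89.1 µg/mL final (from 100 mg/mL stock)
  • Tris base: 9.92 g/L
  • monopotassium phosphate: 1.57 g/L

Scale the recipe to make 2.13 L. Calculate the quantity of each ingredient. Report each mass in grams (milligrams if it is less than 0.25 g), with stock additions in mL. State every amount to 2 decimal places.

hydrochloric acid 50.79 mL; magnesium chloride 37.87 mL; spectinomycin 1.90 mL; Tris base 21.13 g; monopotassium phosphate 3.34 g

Scale factor relative to 1 L: 2.13.
hydrochloric acid: C1V1 = C2V2 → 12.9 mM × 2130 mL ÷ 541 mM = 50.79 mL
magnesium chloride: dilute stock: 7.29 mM × 2130 mL ÷ 410 mM = 37.87 mL
spectinomycin: C1V1 = C2V2 → 89.1 µg/mL × 2130 mL ÷ 100000 µg/mL = 1.90 mL
Tris base: 9.92 g/L × 2.13 L = 21.13 g
monopotassium phosphate: 1.57 g/L × 2.13 L = 3.34 g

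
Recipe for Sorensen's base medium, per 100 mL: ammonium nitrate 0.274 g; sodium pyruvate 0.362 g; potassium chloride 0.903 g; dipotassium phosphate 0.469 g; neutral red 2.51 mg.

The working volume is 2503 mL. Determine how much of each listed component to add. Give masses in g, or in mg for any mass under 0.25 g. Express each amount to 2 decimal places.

ammonium nitrate 6.86 g; sodium pyruvate 9.06 g; potassium chloride 22.60 g; dipotassium phosphate 11.74 g; neutral red 62.83 mg

Ratio of target to recipe volume: 2503 / 100 = 25.03.
ammonium nitrate: 0.274 g × (2503 mL / 100 mL) = 6.86 g
sodium pyruvate: 0.362 g × (2503 mL / 100 mL) = 9.06 g
potassium chloride: 0.903 g × (2503 mL / 100 mL) = 22.60 g
dipotassium phosphate: 0.469 g × (2503 mL / 100 mL) = 11.74 g
neutral red: 2.51 mg × (2503 mL / 100 mL) = 62.83 mg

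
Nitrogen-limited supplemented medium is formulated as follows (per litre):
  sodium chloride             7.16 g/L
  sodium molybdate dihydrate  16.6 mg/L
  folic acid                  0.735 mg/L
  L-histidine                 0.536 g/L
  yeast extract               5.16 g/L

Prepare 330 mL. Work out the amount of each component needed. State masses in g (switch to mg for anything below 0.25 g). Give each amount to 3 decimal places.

Working volume: 330 mL = 0.33 L.
sodium chloride: 7.16 g/L × 0.33 L = 2.363 g
sodium molybdate dihydrate: 16.6 mg/L × 0.33 L = 5.478 mg
folic acid: 0.735 mg/L × 0.33 L = 0.243 mg
L-histidine: 0.536 g/L × 0.33 L = 0.17688 g = 176.880 mg
yeast extract: 5.16 g/L × 0.33 L = 1.703 g

sodium chloride 2.363 g; sodium molybdate dihydrate 5.478 mg; folic acid 0.243 mg; L-histidine 176.880 mg; yeast extract 1.703 g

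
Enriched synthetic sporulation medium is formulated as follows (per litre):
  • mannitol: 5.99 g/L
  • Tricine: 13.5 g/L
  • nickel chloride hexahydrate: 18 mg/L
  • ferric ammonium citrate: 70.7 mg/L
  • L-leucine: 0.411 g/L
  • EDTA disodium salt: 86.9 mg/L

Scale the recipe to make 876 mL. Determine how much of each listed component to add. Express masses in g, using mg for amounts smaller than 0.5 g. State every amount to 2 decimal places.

mannitol 5.25 g; Tricine 11.83 g; nickel chloride hexahydrate 15.77 mg; ferric ammonium citrate 61.93 mg; L-leucine 360.04 mg; EDTA disodium salt 76.12 mg

Working volume: 876 mL = 0.876 L.
mannitol: 5.99 g/L × 0.876 L = 5.25 g
Tricine: 13.5 g/L × 0.876 L = 11.83 g
nickel chloride hexahydrate: 18 mg/L × 0.876 L = 15.77 mg
ferric ammonium citrate: 70.7 mg/L × 0.876 L = 61.93 mg
L-leucine: 0.411 g/L × 0.876 L = 0.360036 g = 360.04 mg
EDTA disodium salt: 86.9 mg/L × 0.876 L = 76.12 mg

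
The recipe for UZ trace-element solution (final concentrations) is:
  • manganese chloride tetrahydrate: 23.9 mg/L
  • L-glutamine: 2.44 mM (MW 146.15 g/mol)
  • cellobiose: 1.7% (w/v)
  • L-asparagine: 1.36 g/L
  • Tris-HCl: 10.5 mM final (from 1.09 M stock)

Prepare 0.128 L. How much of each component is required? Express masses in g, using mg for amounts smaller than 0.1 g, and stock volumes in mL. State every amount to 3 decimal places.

Working volume: 0.128 L.
manganese chloride tetrahydrate: 23.9 mg/L × 0.128 L = 3.059 mg
L-glutamine: 2.44 mmol/L × 146.15 mg/mmol × 0.128 L = 45.646 mg
cellobiose: 1.7% w/v = 17 g/L → 17 × 0.128 L = 2.176 g
L-asparagine: 1.36 g/L × 0.128 L = 0.174 g
Tris-HCl: V = C2·V2/C1 = 10.5 mM × 128 mL ÷ 1090 mM = 1.233 mL

manganese chloride tetrahydrate 3.059 mg; L-glutamine 45.646 mg; cellobiose 2.176 g; L-asparagine 0.174 g; Tris-HCl 1.233 mL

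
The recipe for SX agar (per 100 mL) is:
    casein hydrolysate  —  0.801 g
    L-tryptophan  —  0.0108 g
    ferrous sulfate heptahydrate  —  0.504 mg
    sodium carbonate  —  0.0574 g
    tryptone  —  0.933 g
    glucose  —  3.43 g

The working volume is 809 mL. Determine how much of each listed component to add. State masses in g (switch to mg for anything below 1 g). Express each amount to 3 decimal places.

casein hydrolysate 6.480 g; L-tryptophan 87.372 mg; ferrous sulfate heptahydrate 4.077 mg; sodium carbonate 464.366 mg; tryptone 7.548 g; glucose 27.749 g

Ratio of target to recipe volume: 809 / 100 = 8.09.
casein hydrolysate: 0.801 g × (809 mL / 100 mL) = 6.480 g
L-tryptophan: 0.0108 g × (809 mL / 100 mL) = 0.087372 g = 87.372 mg
ferrous sulfate heptahydrate: 0.504 mg × (809 mL / 100 mL) = 4.077 mg
sodium carbonate: 0.0574 g × (809 mL / 100 mL) = 0.464366 g = 464.366 mg
tryptone: 0.933 g × (809 mL / 100 mL) = 7.548 g
glucose: 3.43 g × (809 mL / 100 mL) = 27.749 g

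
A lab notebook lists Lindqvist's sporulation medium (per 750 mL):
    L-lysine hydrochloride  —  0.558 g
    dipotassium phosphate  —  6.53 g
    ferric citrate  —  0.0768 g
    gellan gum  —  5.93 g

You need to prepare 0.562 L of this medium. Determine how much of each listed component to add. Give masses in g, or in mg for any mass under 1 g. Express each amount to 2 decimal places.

Ratio of target to recipe volume: 562 / 750 = 0.749333.
L-lysine hydrochloride: 0.558 g × (562 mL / 750 mL) = 0.418128 g = 418.13 mg
dipotassium phosphate: 6.53 g × (562 mL / 750 mL) = 4.89 g
ferric citrate: 0.0768 g × (562 mL / 750 mL) = 0.0575488 g = 57.55 mg
gellan gum: 5.93 g × (562 mL / 750 mL) = 4.44 g

L-lysine hydrochloride 418.13 mg; dipotassium phosphate 4.89 g; ferric citrate 57.55 mg; gellan gum 4.44 g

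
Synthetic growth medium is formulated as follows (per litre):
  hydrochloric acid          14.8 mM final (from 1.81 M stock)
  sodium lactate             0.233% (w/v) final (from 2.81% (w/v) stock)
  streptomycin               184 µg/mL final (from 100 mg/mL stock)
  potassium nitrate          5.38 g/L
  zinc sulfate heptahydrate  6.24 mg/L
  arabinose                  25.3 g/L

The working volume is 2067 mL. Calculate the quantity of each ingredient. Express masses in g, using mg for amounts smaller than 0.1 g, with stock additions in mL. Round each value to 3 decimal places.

Working volume: 2067 mL = 2.067 L.
hydrochloric acid: dilute stock: 14.8 mM × 2067 mL ÷ 1810 mM = 16.901 mL
sodium lactate: dilute stock: 0.233% ÷ 2.81% × 2067 mL = 171.392 mL
streptomycin: V = C2·V2/C1 = 184 µg/mL × 2067 mL ÷ 100000 µg/mL = 3.803 mL
potassium nitrate: 5.38 g/L × 2.067 L = 11.120 g
zinc sulfate heptahydrate: 6.24 mg/L × 2.067 L = 12.898 mg
arabinose: 25.3 g/L × 2.067 L = 52.295 g

hydrochloric acid 16.901 mL; sodium lactate 171.392 mL; streptomycin 3.803 mL; potassium nitrate 11.120 g; zinc sulfate heptahydrate 12.898 mg; arabinose 52.295 g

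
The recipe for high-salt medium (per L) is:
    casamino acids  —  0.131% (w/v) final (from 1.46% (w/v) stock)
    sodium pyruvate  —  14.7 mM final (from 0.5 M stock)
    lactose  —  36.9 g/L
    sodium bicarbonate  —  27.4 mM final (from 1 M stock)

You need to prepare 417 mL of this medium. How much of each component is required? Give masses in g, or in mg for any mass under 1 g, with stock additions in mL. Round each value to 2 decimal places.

casamino acids 37.42 mL; sodium pyruvate 12.26 mL; lactose 15.39 g; sodium bicarbonate 11.43 mL

Target volume = 417 mL = 0.417 L.
casamino acids: C1V1 = C2V2 → 0.131% ÷ 1.46% × 417 mL = 37.42 mL
sodium pyruvate: dilute stock: 14.7 mM × 417 mL ÷ 500 mM = 12.26 mL
lactose: 36.9 g/L × 0.417 L = 15.39 g
sodium bicarbonate: C1V1 = C2V2 → 27.4 mM × 417 mL ÷ 1000 mM = 11.43 mL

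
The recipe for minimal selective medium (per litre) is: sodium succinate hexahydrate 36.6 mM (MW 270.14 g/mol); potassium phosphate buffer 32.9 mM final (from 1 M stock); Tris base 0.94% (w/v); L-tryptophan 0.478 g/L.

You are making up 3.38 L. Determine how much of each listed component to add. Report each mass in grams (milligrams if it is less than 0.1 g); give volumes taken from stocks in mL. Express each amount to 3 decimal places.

Scale factor relative to 1 L: 3.38.
sodium succinate hexahydrate: 36.6 mmol/L × 270.14 g/mol × 3.38 L ÷ 1000 = 33.418 g
potassium phosphate buffer: C1V1 = C2V2 → 32.9 mM × 3380 mL ÷ 1000 mM = 111.202 mL
Tris base: 0.94% w/v = 9.4 g/L → 9.4 × 3.38 L = 31.772 g
L-tryptophan: 0.478 g/L × 3.38 L = 1.616 g

sodium succinate hexahydrate 33.418 g; potassium phosphate buffer 111.202 mL; Tris base 31.772 g; L-tryptophan 1.616 g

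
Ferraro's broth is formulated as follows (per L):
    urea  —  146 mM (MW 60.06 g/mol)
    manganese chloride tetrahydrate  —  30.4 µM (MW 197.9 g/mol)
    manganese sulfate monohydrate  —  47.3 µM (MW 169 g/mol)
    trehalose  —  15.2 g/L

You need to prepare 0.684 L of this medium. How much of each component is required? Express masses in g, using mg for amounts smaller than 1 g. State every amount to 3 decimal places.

urea 5.998 g; manganese chloride tetrahydrate 4.115 mg; manganese sulfate monohydrate 5.468 mg; trehalose 10.397 g

Working volume: 0.684 L.
urea: 146 mmol/L × 60.06 g/mol × 0.684 L ÷ 1000 = 5.998 g
manganese chloride tetrahydrate: 30.4 µmol/L × 197.9 g/mol × 0.684 L ÷ 1000 = 4.115 mg
manganese sulfate monohydrate: 47.3 µmol/L × 169 g/mol × 0.684 L ÷ 1000 = 5.468 mg
trehalose: 15.2 g/L × 0.684 L = 10.397 g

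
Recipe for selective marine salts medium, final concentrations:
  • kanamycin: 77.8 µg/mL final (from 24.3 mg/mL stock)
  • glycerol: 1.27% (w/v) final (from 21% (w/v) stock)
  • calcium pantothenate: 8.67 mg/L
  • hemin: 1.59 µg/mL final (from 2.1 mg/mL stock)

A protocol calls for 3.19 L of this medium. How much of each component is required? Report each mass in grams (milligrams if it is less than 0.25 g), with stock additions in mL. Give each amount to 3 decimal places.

Scale factor relative to 1 L: 3.19.
kanamycin: dilute stock: 77.8 µg/mL × 3190 mL ÷ 24300 µg/mL = 10.213 mL
glycerol: dilute stock: 1.27% ÷ 21% × 3190 mL = 192.919 mL
calcium pantothenate: 8.67 mg/L × 3.19 L = 27.657 mg
hemin: C1V1 = C2V2 → 1.59 µg/mL × 3190 mL ÷ 2100 µg/mL = 2.415 mL

kanamycin 10.213 mL; glycerol 192.919 mL; calcium pantothenate 27.657 mg; hemin 2.415 mL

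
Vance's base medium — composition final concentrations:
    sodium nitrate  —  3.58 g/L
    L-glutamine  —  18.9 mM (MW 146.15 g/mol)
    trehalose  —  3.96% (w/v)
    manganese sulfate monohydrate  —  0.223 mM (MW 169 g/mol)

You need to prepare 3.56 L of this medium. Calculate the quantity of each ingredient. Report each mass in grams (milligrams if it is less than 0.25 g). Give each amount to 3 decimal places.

Scale factor relative to 1 L: 3.56.
sodium nitrate: 3.58 g/L × 3.56 L = 12.745 g
L-glutamine: 18.9 mmol/L × 146.15 g/mol × 3.56 L ÷ 1000 = 9.834 g
trehalose: 3.96% w/v = 39.6 g/L → 39.6 × 3.56 L = 140.976 g
manganese sulfate monohydrate: 0.223 mmol/L × 169 mg/mmol × 3.56 L = 134.166 mg

sodium nitrate 12.745 g; L-glutamine 9.834 g; trehalose 140.976 g; manganese sulfate monohydrate 134.166 mg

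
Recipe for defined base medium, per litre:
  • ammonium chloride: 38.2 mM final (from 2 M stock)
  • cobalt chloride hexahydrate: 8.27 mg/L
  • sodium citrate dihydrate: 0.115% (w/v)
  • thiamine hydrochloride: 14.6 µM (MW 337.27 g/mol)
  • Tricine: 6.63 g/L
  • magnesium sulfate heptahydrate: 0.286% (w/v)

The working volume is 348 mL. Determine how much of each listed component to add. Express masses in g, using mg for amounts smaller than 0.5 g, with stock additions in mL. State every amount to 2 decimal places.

ammonium chloride 6.65 mL; cobalt chloride hexahydrate 2.88 mg; sodium citrate dihydrate 400.20 mg; thiamine hydrochloride 1.71 mg; Tricine 2.31 g; magnesium sulfate heptahydrate 1.00 g

Target volume = 348 mL = 0.348 L.
ammonium chloride: V = C2·V2/C1 = 38.2 mM × 348 mL ÷ 2000 mM = 6.65 mL
cobalt chloride hexahydrate: 8.27 mg/L × 0.348 L = 2.88 mg
sodium citrate dihydrate: 0.115% w/v = 1.15 g/L → 1.15 × 0.348 L = 0.4002 g = 400.20 mg
thiamine hydrochloride: 14.6 µmol/L × 337.27 g/mol × 0.348 L ÷ 1000 = 1.71 mg
Tricine: 6.63 g/L × 0.348 L = 2.31 g
magnesium sulfate heptahydrate: 0.286 g per 100 mL × 348 mL ÷ 100 = 1.00 g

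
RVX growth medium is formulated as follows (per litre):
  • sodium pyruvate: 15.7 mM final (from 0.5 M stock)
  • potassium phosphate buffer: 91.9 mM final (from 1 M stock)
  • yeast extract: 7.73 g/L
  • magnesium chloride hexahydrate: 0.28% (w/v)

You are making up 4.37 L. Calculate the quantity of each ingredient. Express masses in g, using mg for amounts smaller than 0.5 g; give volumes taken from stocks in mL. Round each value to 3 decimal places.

Scale factor relative to 1 L: 4.37.
sodium pyruvate: C1V1 = C2V2 → 15.7 mM × 4370 mL ÷ 500 mM = 137.218 mL
potassium phosphate buffer: C1V1 = C2V2 → 91.9 mM × 4370 mL ÷ 1000 mM = 401.603 mL
yeast extract: 7.73 g/L × 4.37 L = 33.780 g
magnesium chloride hexahydrate: 0.28 g per 100 mL × 4370 mL ÷ 100 = 12.236 g

sodium pyruvate 137.218 mL; potassium phosphate buffer 401.603 mL; yeast extract 33.780 g; magnesium chloride hexahydrate 12.236 g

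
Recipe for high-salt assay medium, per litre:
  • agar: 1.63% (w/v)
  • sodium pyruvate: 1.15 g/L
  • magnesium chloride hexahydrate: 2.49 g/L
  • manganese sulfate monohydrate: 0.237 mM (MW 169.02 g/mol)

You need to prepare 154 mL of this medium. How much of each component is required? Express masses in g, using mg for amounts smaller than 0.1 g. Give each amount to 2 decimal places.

agar 2.51 g; sodium pyruvate 0.18 g; magnesium chloride hexahydrate 0.38 g; manganese sulfate monohydrate 6.17 mg

Target volume = 154 mL = 0.154 L.
agar: 1.63 g per 100 mL × 154 mL ÷ 100 = 2.51 g
sodium pyruvate: 1.15 g/L × 0.154 L = 0.18 g
magnesium chloride hexahydrate: 2.49 g/L × 0.154 L = 0.38 g
manganese sulfate monohydrate: 0.237 mmol/L × 169.02 mg/mmol × 0.154 L = 6.17 mg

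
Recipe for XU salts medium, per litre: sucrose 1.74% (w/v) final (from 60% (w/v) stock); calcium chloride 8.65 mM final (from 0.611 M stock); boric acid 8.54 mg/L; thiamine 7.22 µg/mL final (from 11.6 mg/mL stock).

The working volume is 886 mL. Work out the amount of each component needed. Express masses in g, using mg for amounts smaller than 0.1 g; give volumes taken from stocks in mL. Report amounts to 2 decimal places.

Working volume: 886 mL = 0.886 L.
sucrose: V = C2·V2/C1 = 1.74% ÷ 60% × 886 mL = 25.69 mL
calcium chloride: V = C2·V2/C1 = 8.65 mM × 886 mL ÷ 611 mM = 12.54 mL
boric acid: 8.54 mg/L × 0.886 L = 7.57 mg
thiamine: V = C2·V2/C1 = 7.22 µg/mL × 886 mL ÷ 11600 µg/mL = 0.55 mL

sucrose 25.69 mL; calcium chloride 12.54 mL; boric acid 7.57 mg; thiamine 0.55 mL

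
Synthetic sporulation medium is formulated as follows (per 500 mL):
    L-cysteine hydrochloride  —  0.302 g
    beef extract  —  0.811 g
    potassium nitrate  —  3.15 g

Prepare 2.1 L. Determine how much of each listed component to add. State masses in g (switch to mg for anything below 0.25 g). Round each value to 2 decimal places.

Ratio of target to recipe volume: 2100 / 500 = 4.2.
L-cysteine hydrochloride: 0.302 g × (2100 mL / 500 mL) = 1.27 g
beef extract: 0.811 g × (2100 mL / 500 mL) = 3.41 g
potassium nitrate: 3.15 g × (2100 mL / 500 mL) = 13.23 g

L-cysteine hydrochloride 1.27 g; beef extract 3.41 g; potassium nitrate 13.23 g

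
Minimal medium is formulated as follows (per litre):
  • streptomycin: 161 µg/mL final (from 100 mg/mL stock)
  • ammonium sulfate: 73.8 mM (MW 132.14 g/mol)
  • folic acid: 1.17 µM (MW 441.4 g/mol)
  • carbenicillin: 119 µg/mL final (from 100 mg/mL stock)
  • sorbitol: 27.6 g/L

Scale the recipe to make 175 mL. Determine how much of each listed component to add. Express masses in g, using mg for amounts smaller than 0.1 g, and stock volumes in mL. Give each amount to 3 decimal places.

streptomycin 0.282 mL; ammonium sulfate 1.707 g; folic acid 0.090 mg; carbenicillin 0.208 mL; sorbitol 4.830 g

Target volume = 175 mL = 0.175 L.
streptomycin: V = C2·V2/C1 = 161 µg/mL × 175 mL ÷ 100000 µg/mL = 0.282 mL
ammonium sulfate: 73.8 mmol/L × 132.14 g/mol × 0.175 L ÷ 1000 = 1.707 g
folic acid: 1.17 µmol/L × 441.4 g/mol × 0.175 L ÷ 1000 = 0.090 mg
carbenicillin: dilute stock: 119 µg/mL × 175 mL ÷ 100000 µg/mL = 0.208 mL
sorbitol: 27.6 g/L × 0.175 L = 4.830 g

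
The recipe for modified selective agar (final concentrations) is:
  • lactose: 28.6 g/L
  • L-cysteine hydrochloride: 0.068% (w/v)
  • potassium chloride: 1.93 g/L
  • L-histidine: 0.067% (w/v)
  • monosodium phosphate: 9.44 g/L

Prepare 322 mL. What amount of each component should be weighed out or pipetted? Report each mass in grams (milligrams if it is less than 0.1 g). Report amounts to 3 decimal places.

lactose 9.209 g; L-cysteine hydrochloride 0.219 g; potassium chloride 0.621 g; L-histidine 0.216 g; monosodium phosphate 3.040 g

Scale factor relative to 1 L: 0.322.
lactose: 28.6 g/L × 0.322 L = 9.209 g
L-cysteine hydrochloride: 0.068 g per 100 mL × 322 mL ÷ 100 = 0.219 g
potassium chloride: 1.93 g/L × 0.322 L = 0.621 g
L-histidine: 0.067 g per 100 mL × 322 mL ÷ 100 = 0.216 g
monosodium phosphate: 9.44 g/L × 0.322 L = 3.040 g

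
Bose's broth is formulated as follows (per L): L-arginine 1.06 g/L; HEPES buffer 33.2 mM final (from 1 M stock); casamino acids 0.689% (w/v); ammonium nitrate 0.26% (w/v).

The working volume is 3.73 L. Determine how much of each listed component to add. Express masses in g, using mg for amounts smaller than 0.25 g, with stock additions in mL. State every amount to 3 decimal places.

Scale factor relative to 1 L: 3.73.
L-arginine: 1.06 g/L × 3.73 L = 3.954 g
HEPES buffer: dilute stock: 33.2 mM × 3730 mL ÷ 1000 mM = 123.836 mL
casamino acids: 0.689 g per 100 mL × 3730 mL ÷ 100 = 25.700 g
ammonium nitrate: 0.26 g per 100 mL × 3730 mL ÷ 100 = 9.698 g

L-arginine 3.954 g; HEPES buffer 123.836 mL; casamino acids 25.700 g; ammonium nitrate 9.698 g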